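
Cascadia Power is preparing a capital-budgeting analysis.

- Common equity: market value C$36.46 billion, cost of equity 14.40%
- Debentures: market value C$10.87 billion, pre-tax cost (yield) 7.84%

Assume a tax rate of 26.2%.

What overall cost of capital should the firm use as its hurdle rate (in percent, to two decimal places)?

12.42%

Total capital V = 36.46 + 10.87 = 47.33.
Equity: weight = 36.46/47.33 = 0.7703; cost = 14.4%.
Debentures: weight = 10.87/47.33 = 0.2297; after-tax cost = 7.84% × (1 − 26.2%) = 5.7859%.
WACC = 0.7703 × 14.4000% + 0.2297 × 5.7859% = 12.4217%.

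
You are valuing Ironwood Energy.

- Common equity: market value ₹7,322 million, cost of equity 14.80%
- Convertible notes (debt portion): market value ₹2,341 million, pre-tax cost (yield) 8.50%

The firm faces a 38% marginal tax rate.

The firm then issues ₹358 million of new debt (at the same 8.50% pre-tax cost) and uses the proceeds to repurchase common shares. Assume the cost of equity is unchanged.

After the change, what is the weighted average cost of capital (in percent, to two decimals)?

12.14%

After the change:
Total capital V = 6964 + 2699 = 9663.
Equity: weight = 6964/9663 = 0.7207; cost = 14.8%.
Convertible notes (debt portion): weight = 2699/9663 = 0.2793; after-tax cost = 8.5% × (1 − 38%) = 5.2700%.
WACC = 0.7207 × 14.8000% + 0.2793 × 5.2700% = 12.1381%.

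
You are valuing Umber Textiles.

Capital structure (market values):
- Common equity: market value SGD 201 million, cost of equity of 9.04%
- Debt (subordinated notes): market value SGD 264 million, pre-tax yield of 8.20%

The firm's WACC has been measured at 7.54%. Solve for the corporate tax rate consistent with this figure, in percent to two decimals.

21.98%

Total capital V = 201 + 264 = 465.
Equity weight = 201/465 = 0.4323.
Subordinated notes weight = 264/465 = 0.5677.
Equity contribution = 0.4323 × 9.04% = 3.9076%.
Debt contribution must be 7.54% − 3.9076% = 3.6324%.
0.5677 × 8.2% × (1 − T) = 3.6324%  ⇒  (1 − T) = 0.7802.
T = 21.9762%.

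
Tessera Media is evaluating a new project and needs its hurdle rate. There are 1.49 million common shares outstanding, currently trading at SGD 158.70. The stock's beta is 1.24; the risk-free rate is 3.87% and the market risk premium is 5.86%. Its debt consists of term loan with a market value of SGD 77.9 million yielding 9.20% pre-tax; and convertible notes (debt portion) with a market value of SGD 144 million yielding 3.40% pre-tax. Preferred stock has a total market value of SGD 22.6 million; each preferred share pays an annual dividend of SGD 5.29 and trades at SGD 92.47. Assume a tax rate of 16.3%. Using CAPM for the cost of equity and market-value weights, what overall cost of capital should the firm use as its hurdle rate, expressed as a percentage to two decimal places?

Cost of equity via CAPM: Re = 3.87% + 1.24 × 5.86% = 11.1364%.
Cost of preferred: Rp = 5.29 / 92.47 = 5.7208%.
Market value of equity E = 158.7 × 1.49m = 236.463m.
Total capital V = 236.463 + 22.6 + 77.9 + 144 = 480.963.
Equity: weight = 236.463/480.963 = 0.4916; cost = 11.1364%.
Preferred: weight = 22.6/480.963 = 0.0470; cost = 5.7208%.
Term loan: weight = 77.9/480.963 = 0.1620; after-tax cost = 9.2% × (1 − 16.3%) = 7.7004%.
Convertible notes (debt portion): weight = 144/480.963 = 0.2994; after-tax cost = 3.4% × (1 − 16.3%) = 2.8458%.
WACC = 0.4916 × 11.1364% + 0.0470 × 5.7208% + 0.1620 × 7.7004% + 0.2994 × 2.8458% = 7.8432%.

7.84%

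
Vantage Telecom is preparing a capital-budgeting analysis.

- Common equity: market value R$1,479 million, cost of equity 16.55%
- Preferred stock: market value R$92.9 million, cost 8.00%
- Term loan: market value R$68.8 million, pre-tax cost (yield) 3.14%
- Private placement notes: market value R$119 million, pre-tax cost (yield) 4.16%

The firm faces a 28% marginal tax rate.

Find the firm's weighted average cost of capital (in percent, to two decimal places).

14.62%

Total capital V = 1479 + 92.9 + 68.8 + 119 = 1759.7.
Equity: weight = 1479/1759.7 = 0.8405; cost = 16.55%.
Preferred: weight = 92.9/1759.7 = 0.0528; cost = 8%.
Term loan: weight = 68.8/1759.7 = 0.0391; after-tax cost = 3.14% × (1 − 28%) = 2.2608%.
Private placement notes: weight = 119/1759.7 = 0.0676; after-tax cost = 4.16% × (1 − 28%) = 2.9952%.
WACC = 0.8405 × 16.5500% + 0.0528 × 8.0000% + 0.0391 × 2.2608% + 0.0676 × 2.9952% = 14.6233%.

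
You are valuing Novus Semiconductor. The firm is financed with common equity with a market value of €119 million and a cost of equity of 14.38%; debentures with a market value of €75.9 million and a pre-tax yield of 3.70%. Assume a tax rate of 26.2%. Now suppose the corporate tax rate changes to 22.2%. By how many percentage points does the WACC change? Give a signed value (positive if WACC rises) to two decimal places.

Current WACC:
Total capital V = 119 + 75.9 = 194.9.
Equity: weight = 119/194.9 = 0.6106; cost = 14.38%.
Debentures: weight = 75.9/194.9 = 0.3894; after-tax cost = 3.7% × (1 − 26.2%) = 2.7306%.
WACC = 0.6106 × 14.3800% + 0.3894 × 2.7306% = 9.8434%.
After the change:
Total capital V = 119 + 75.9 = 194.9.
Equity: weight = 119/194.9 = 0.6106; cost = 14.38%.
Debentures: weight = 75.9/194.9 = 0.3894; after-tax cost = 3.7% × (1 − 22.2%) = 2.8786%.
WACC = 0.6106 × 14.3800% + 0.3894 × 2.8786% = 9.9010%.
Change in WACC = 9.9010% − 9.8434% = 0.0576 pp.

+0.06 pp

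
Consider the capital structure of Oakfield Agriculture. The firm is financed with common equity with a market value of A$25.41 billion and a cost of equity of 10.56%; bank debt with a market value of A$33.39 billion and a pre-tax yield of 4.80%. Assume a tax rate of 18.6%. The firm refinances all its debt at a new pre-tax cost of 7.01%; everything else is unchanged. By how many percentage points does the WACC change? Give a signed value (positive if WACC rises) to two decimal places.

Current WACC:
Total capital V = 25.41 + 33.39 = 58.8.
Equity: weight = 25.41/58.8 = 0.4321; cost = 10.56%.
Bank debt: weight = 33.39/58.8 = 0.5679; after-tax cost = 4.8% × (1 − 18.6%) = 3.9072%.
WACC = 0.4321 × 10.5600% + 0.5679 × 3.9072% = 6.7822%.
After the change:
Total capital V = 25.41 + 33.39 = 58.8.
Equity: weight = 25.41/58.8 = 0.4321; cost = 10.56%.
Bank debt: weight = 33.39/58.8 = 0.5679; after-tax cost = 7.01% × (1 − 18.6%) = 5.7061%.
WACC = 0.4321 × 10.5600% + 0.5679 × 5.7061% = 7.8037%.
Change in WACC = 7.8037% − 6.7822% = 1.0215 pp.

+1.02 pp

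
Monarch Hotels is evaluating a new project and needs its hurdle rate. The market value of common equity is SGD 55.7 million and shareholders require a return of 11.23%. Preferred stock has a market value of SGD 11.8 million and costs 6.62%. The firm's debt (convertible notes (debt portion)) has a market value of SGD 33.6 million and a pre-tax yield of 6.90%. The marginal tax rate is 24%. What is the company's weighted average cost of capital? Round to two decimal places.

Total capital V = 55.7 + 11.8 + 33.6 = 101.1.
Equity: weight = 55.7/101.1 = 0.5509; cost = 11.23%.
Preferred: weight = 11.8/101.1 = 0.1167; cost = 6.62%.
Convertible notes (debt portion): weight = 33.6/101.1 = 0.3323; after-tax cost = 6.9% × (1 − 24%) = 5.2440%.
WACC = 0.5509 × 11.2300% + 0.1167 × 6.6200% + 0.3323 × 5.2440% = 8.7025%.

8.70%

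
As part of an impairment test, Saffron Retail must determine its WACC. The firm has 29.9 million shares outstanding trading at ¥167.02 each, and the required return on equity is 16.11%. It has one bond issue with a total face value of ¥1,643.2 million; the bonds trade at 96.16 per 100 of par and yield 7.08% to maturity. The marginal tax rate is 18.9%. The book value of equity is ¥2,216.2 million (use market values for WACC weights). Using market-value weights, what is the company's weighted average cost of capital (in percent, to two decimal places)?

13.62%

Market value of equity E = 167.02 × 29.9m = 4993.898m. Market value of debt D = 1643.2m × 96.16/100 = 1580.10112m.
Total capital V = 4993.898 + 1580.10112 = 6573.99912.
Equity: weight = 4993.898/6573.99912 = 0.7596; cost = 16.11%.
Bonds outstanding: weight = 1580.10112/6573.99912 = 0.2404; after-tax cost = 7.08% × (1 − 18.9%) = 5.7419%.
WACC = 0.7596 × 16.1100% + 0.2404 × 5.7419% = 13.6180%.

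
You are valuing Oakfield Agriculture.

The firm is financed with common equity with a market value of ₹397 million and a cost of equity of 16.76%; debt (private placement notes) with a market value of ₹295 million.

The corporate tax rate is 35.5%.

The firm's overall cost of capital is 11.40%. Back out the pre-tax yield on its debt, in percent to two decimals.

Total capital V = 397 + 295 = 692.
Equity weight = 397/692 = 0.5737.
Private placement notes weight = 295/692 = 0.4263.
Equity contribution = 0.5737 × 16.76% = 9.6152%.
Remaining for debt = 11.4% − 9.6152% = 1.7848%.
Rd × (1 − 35.5%) × 0.4263 = 1.7848%  ⇒  Rd = 6.4910%.

6.49%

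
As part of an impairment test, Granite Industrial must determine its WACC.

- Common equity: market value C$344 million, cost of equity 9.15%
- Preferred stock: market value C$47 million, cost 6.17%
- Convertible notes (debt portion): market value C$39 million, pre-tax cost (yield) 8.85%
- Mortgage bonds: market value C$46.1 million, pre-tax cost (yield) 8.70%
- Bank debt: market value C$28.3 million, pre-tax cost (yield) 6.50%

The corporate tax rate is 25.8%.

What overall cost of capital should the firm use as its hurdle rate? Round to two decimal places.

8.18%

Total capital V = 344 + 47 + 39 + 46.1 + 28.3 = 504.4.
Equity: weight = 344/504.4 = 0.6820; cost = 9.15%.
Preferred: weight = 47/504.4 = 0.0932; cost = 6.17%.
Convertible notes (debt portion): weight = 39/504.4 = 0.0773; after-tax cost = 8.85% × (1 − 25.8%) = 6.5667%.
Mortgage bonds: weight = 46.1/504.4 = 0.0914; after-tax cost = 8.7% × (1 − 25.8%) = 6.4554%.
Bank debt: weight = 28.3/504.4 = 0.0561; after-tax cost = 6.5% × (1 − 25.8%) = 4.8230%.
WACC = 0.6820 × 9.1500% + 0.0932 × 6.1700% + 0.0773 × 6.5667% + 0.0914 × 6.4554% + 0.0561 × 4.8230% = 8.1835%.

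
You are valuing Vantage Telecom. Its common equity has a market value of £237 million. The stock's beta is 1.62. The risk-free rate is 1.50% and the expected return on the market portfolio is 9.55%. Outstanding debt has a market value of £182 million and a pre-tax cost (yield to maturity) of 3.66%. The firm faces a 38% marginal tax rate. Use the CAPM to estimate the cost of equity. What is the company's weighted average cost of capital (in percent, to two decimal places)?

9.21%

Market risk premium = 9.55% − 1.5% = 8.05%.
Cost of equity via CAPM: Re = 1.5% + 1.62 × 8.05% = 14.5410%.
Total capital V = 237 + 182 = 419.
Equity: weight = 237/419 = 0.5656; cost = 14.541%.
Debt: weight = 182/419 = 0.4344; after-tax cost = 3.66% × (1 − 38%) = 2.2692%.
WACC = 0.5656 × 14.5410% + 0.4344 × 2.2692% = 9.2105%.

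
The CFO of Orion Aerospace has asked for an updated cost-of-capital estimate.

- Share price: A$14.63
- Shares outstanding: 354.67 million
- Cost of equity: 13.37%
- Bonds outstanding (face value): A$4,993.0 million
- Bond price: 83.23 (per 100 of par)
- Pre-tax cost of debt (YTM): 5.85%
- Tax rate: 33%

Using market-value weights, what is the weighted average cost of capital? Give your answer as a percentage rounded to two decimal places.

Market value of equity E = 14.63 × 354.67m = 5188.8221m. Market value of debt D = 4993m × 83.23/100 = 4155.6739m.
Total capital V = 5188.8221 + 4155.6739 = 9344.496.
Equity: weight = 5188.8221/9344.496 = 0.5553; cost = 13.37%.
Bonds outstanding: weight = 4155.6739/9344.496 = 0.4447; after-tax cost = 5.85% × (1 − 33%) = 3.9195%.
WACC = 0.5553 × 13.3700% + 0.4447 × 3.9195% = 9.1672%.

9.17%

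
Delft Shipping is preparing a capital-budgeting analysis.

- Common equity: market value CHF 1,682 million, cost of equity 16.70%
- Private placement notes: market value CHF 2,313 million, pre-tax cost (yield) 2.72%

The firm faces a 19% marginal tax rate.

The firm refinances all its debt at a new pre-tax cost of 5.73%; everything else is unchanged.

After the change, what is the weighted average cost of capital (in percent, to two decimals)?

After the change:
Total capital V = 1682 + 2313 = 3995.
Equity: weight = 1682/3995 = 0.4210; cost = 16.7%.
Private placement notes: weight = 2313/3995 = 0.5790; after-tax cost = 5.73% × (1 − 19%) = 4.6413%.
WACC = 0.4210 × 16.7000% + 0.5790 × 4.6413% = 9.7183%.

9.72%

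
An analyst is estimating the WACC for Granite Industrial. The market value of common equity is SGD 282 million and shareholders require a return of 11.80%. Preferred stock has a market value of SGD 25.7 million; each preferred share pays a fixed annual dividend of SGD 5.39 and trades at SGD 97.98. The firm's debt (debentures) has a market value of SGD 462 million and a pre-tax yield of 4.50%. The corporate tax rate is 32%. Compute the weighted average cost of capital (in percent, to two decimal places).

6.34%

Cost of preferred: Rp = 5.39 / 97.98 = 5.5011%.
Total capital V = 282 + 25.7 + 462 = 769.7.
Equity: weight = 282/769.7 = 0.3664; cost = 11.8%.
Preferred: weight = 25.7/769.7 = 0.0334; cost = 5.5011%.
Debentures: weight = 462/769.7 = 0.6002; after-tax cost = 4.5% × (1 − 32%) = 3.0600%.
WACC = 0.3664 × 11.8000% + 0.0334 × 5.5011% + 0.6002 × 3.0600% = 6.3436%.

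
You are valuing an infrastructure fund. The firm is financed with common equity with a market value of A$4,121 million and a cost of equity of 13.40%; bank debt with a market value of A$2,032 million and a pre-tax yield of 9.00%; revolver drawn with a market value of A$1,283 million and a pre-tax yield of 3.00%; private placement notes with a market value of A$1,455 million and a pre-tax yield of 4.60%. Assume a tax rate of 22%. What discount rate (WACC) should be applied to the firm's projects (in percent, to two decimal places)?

8.74%

Total capital V = 4121 + 2032 + 1283 + 1455 = 8891.
Equity: weight = 4121/8891 = 0.4635; cost = 13.4%.
Bank debt: weight = 2032/8891 = 0.2285; after-tax cost = 9% × (1 − 22%) = 7.0200%.
Revolver drawn: weight = 1283/8891 = 0.1443; after-tax cost = 3% × (1 − 22%) = 2.3400%.
Private placement notes: weight = 1455/8891 = 0.1636; after-tax cost = 4.6% × (1 − 22%) = 3.5880%.
WACC = 0.4635 × 13.4000% + 0.2285 × 7.0200% + 0.1443 × 2.3400% + 0.1636 × 3.5880% = 8.7402%.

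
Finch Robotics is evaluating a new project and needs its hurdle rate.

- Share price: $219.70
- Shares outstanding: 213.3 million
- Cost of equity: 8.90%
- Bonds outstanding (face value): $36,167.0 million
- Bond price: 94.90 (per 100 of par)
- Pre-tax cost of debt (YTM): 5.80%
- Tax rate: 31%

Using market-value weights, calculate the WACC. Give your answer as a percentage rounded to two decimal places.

Market value of equity E = 219.7 × 213.3m = 46862.01m. Market value of debt D = 36167m × 94.9/100 = 34322.483m.
Total capital V = 46862.01 + 34322.483 = 81184.493.
Equity: weight = 46862.01/81184.493 = 0.5772; cost = 8.9%.
Bonds outstanding: weight = 34322.483/81184.493 = 0.4228; after-tax cost = 5.8% × (1 − 31%) = 4.0020%.
WACC = 0.5772 × 8.9000% + 0.4228 × 4.0020% = 6.8293%.

6.83%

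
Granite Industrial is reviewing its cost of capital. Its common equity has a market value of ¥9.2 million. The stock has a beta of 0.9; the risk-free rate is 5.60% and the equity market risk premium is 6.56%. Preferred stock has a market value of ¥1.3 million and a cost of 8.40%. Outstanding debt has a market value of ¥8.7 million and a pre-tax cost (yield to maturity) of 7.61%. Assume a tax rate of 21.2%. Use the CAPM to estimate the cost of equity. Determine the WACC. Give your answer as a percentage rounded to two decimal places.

8.80%

Cost of equity via CAPM: Re = 5.6% + 0.9 × 6.56% = 11.5040%.
Total capital V = 9.2 + 1.3 + 8.7 = 19.2.
Equity: weight = 9.2/19.2 = 0.4792; cost = 11.504%.
Preferred: weight = 1.3/19.2 = 0.0677; cost = 8.4%.
Debt: weight = 8.7/19.2 = 0.4531; after-tax cost = 7.61% × (1 − 21.2%) = 5.9967%.
WACC = 0.4792 × 11.5040% + 0.0677 × 8.4000% + 0.4531 × 5.9967% = 8.7983%.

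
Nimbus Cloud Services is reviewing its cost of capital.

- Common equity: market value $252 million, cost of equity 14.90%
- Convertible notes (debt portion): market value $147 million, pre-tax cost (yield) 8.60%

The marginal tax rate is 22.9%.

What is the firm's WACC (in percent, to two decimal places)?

Total capital V = 252 + 147 = 399.
Equity: weight = 252/399 = 0.6316; cost = 14.9%.
Convertible notes (debt portion): weight = 147/399 = 0.3684; after-tax cost = 8.6% × (1 − 22.9%) = 6.6306%.
WACC = 0.6316 × 14.9000% + 0.3684 × 6.6306% = 11.8534%.

11.85%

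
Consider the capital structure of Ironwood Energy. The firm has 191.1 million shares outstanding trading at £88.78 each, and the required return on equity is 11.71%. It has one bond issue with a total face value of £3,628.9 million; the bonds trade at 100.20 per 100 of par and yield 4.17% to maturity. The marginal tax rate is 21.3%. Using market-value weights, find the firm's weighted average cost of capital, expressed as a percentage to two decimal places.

10.22%

Market value of equity E = 88.78 × 191.1m = 16965.858m. Market value of debt D = 3628.9m × 100.2/100 = 3636.1578m.
Total capital V = 16965.858 + 3636.1578 = 20602.0158.
Equity: weight = 16965.858/20602.0158 = 0.8235; cost = 11.71%.
Bonds outstanding: weight = 3636.1578/20602.0158 = 0.1765; after-tax cost = 4.17% × (1 − 21.3%) = 3.2818%.
WACC = 0.8235 × 11.7100% + 0.1765 × 3.2818% = 10.2225%.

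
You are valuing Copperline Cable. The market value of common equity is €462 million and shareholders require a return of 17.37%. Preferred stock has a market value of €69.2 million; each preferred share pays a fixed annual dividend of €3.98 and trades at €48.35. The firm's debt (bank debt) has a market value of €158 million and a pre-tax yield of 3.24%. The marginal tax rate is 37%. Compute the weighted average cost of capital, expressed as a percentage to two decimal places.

Cost of preferred: Rp = 3.98 / 48.35 = 8.2316%.
Total capital V = 462 + 69.2 + 158 = 689.2.
Equity: weight = 462/689.2 = 0.6703; cost = 17.37%.
Preferred: weight = 69.2/689.2 = 0.1004; cost = 8.2316%.
Bank debt: weight = 158/689.2 = 0.2293; after-tax cost = 3.24% × (1 − 37%) = 2.0412%.
WACC = 0.6703 × 17.3700% + 0.1004 × 8.2316% + 0.2293 × 2.0412% = 12.9383%.

12.94%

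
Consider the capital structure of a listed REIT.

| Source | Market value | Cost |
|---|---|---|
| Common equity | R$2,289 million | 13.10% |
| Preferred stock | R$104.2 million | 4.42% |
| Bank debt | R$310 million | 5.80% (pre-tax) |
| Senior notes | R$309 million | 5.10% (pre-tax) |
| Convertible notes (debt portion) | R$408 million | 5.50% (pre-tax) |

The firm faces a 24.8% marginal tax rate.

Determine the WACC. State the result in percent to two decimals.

Total capital V = 2289 + 104.2 + 310 + 309 + 408 = 3420.2.
Equity: weight = 2289/3420.2 = 0.6693; cost = 13.1%.
Preferred: weight = 104.2/3420.2 = 0.0305; cost = 4.42%.
Bank debt: weight = 310/3420.2 = 0.0906; after-tax cost = 5.8% × (1 − 24.8%) = 4.3616%.
Senior notes: weight = 309/3420.2 = 0.0903; after-tax cost = 5.1% × (1 − 24.8%) = 3.8352%.
Convertible notes (debt portion): weight = 408/3420.2 = 0.1193; after-tax cost = 5.5% × (1 − 24.8%) = 4.1360%.
WACC = 0.6693 × 13.1000% + 0.0305 × 4.4200% + 0.0906 × 4.3616% + 0.0903 × 3.8352% + 0.1193 × 4.1360% = 10.1372%.

10.14%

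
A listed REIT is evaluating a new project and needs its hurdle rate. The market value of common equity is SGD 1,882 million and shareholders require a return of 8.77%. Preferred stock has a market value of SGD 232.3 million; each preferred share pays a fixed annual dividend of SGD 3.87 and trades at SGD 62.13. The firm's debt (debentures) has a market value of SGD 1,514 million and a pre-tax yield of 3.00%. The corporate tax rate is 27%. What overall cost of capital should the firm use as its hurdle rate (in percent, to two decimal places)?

Cost of preferred: Rp = 3.87 / 62.13 = 6.2289%.
Total capital V = 1882 + 232.3 + 1514 = 3628.3.
Equity: weight = 1882/3628.3 = 0.5187; cost = 8.77%.
Preferred: weight = 232.3/3628.3 = 0.0640; cost = 6.2289%.
Debentures: weight = 1514/3628.3 = 0.4173; after-tax cost = 3% × (1 − 27%) = 2.1900%.
WACC = 0.5187 × 8.7700% + 0.0640 × 6.2289% + 0.4173 × 2.1900% = 5.8616%.

5.86%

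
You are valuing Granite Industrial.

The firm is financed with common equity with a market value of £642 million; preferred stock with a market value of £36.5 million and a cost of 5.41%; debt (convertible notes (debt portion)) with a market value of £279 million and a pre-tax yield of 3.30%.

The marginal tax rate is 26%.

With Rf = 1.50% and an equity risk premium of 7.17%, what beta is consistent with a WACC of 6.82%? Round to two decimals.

Total capital V = 642 + 36.5 + 279 = 957.5.
Equity weight = 642/957.5 = 0.6705.
Preferred weight = 36.5/957.5 = 0.0381.
Convertible notes (debt portion) weight = 279/957.5 = 0.2914.
Debt contribution = 0.2914 × 3.3% × (1 − 26%) = 0.7116%.
Preferred contribution = 0.0381 × 5.41% = 0.2062%.
Required equity contribution = 6.82% − 0.9178% = 5.9022%  ⇒  Re = 8.8028%.
CAPM: 8.8028% = 1.5% + β × 7.17%  ⇒  β = 1.0185.

1.02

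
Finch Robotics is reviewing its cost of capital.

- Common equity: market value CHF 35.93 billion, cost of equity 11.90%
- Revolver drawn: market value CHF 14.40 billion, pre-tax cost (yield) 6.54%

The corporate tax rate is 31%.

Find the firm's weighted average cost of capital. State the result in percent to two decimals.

9.79%

Total capital V = 35.93 + 14.4 = 50.33.
Equity: weight = 35.93/50.33 = 0.7139; cost = 11.9%.
Revolver drawn: weight = 14.4/50.33 = 0.2861; after-tax cost = 6.54% × (1 − 31%) = 4.5126%.
WACC = 0.7139 × 11.9000% + 0.2861 × 4.5126% = 9.7864%.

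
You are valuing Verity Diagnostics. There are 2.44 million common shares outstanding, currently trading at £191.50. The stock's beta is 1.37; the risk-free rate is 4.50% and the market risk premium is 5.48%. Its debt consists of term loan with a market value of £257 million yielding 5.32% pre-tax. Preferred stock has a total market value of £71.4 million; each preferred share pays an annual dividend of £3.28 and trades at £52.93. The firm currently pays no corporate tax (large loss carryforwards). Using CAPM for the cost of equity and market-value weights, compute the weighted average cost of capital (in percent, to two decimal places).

Cost of equity via CAPM: Re = 4.5% + 1.37 × 5.48% = 12.0076%.
Cost of preferred: Rp = 3.28 / 52.93 = 6.1969%.
Market value of equity E = 191.5 × 2.44m = 467.26m.
Total capital V = 467.26 + 71.4 + 257 = 795.66.
Equity: weight = 467.26/795.66 = 0.5873; cost = 12.0076%.
Preferred: weight = 71.4/795.66 = 0.0897; cost = 6.1969%.
Term loan: weight = 257/795.66 = 0.3230; after-tax cost = 5.32% × (1 − 0%) = 5.3200%.
WACC = 0.5873 × 12.0076% + 0.0897 × 6.1969% + 0.3230 × 5.3200% = 9.3261%.

9.33%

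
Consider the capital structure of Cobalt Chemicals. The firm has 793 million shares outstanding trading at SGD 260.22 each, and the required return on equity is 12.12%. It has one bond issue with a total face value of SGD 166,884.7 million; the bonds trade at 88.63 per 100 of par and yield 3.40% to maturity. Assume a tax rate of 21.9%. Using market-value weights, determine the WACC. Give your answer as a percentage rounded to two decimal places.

8.17%

Market value of equity E = 260.22 × 793m = 206354.46m. Market value of debt D = 166884.7m × 88.63/100 = 147909.90961m.
Total capital V = 206354.46 + 147909.90961 = 354264.36961.
Equity: weight = 206354.46/354264.36961 = 0.5825; cost = 12.12%.
Bonds outstanding: weight = 147909.90961/354264.36961 = 0.4175; after-tax cost = 3.4% × (1 − 21.9%) = 2.6554%.
WACC = 0.5825 × 12.1200% + 0.4175 × 2.6554% = 8.1684%.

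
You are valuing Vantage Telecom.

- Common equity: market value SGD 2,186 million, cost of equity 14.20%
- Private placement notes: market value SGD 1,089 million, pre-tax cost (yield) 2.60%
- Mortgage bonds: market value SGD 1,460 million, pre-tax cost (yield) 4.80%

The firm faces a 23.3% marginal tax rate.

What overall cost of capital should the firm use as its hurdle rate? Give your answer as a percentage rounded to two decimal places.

8.15%

Total capital V = 2186 + 1089 + 1460 = 4735.
Equity: weight = 2186/4735 = 0.4617; cost = 14.2%.
Private placement notes: weight = 1089/4735 = 0.2300; after-tax cost = 2.6% × (1 − 23.3%) = 1.9942%.
Mortgage bonds: weight = 1460/4735 = 0.3083; after-tax cost = 4.8% × (1 − 23.3%) = 3.6816%.
WACC = 0.4617 × 14.2000% + 0.2300 × 1.9942% + 0.3083 × 3.6816% = 8.1495%.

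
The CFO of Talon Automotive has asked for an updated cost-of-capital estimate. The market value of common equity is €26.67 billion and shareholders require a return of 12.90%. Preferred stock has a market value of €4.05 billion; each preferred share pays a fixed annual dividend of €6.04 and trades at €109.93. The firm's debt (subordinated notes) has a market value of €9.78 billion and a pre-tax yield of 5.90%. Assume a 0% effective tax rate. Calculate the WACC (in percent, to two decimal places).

Cost of preferred: Rp = 6.04 / 109.93 = 5.4944%.
Total capital V = 26.67 + 4.05 + 9.78 = 40.5.
Equity: weight = 26.67/40.5 = 0.6585; cost = 12.9%.
Preferred: weight = 4.05/40.5 = 0.1000; cost = 5.4944%.
Subordinated notes: weight = 9.78/40.5 = 0.2415; after-tax cost = 5.9% × (1 − 0%) = 5.9000%.
WACC = 0.6585 × 12.9000% + 0.1000 × 5.4944% + 0.2415 × 5.9000% = 10.4691%.

10.47%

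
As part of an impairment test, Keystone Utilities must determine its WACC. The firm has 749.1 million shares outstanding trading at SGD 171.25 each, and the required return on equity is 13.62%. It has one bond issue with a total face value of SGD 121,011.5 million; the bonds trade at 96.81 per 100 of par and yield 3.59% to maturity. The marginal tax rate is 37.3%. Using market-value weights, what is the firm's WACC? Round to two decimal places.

Market value of equity E = 171.25 × 749.1m = 128283.375m. Market value of debt D = 121011.5m × 96.81/100 = 117151.23315m.
Total capital V = 128283.375 + 117151.23315 = 245434.60815.
Equity: weight = 128283.375/245434.60815 = 0.5227; cost = 13.62%.
Bonds outstanding: weight = 117151.23315/245434.60815 = 0.4773; after-tax cost = 3.59% × (1 − 37.3%) = 2.2509%.
WACC = 0.5227 × 13.6200% + 0.4773 × 2.2509% = 8.1933%.

8.19%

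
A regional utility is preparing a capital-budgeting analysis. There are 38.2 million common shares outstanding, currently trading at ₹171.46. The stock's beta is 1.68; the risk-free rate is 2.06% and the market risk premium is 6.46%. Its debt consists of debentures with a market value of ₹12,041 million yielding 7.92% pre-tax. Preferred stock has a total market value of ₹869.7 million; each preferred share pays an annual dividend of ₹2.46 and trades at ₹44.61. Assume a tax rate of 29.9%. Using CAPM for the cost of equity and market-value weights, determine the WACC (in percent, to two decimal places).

8.03%

Cost of equity via CAPM: Re = 2.06% + 1.68 × 6.46% = 12.9128%.
Cost of preferred: Rp = 2.46 / 44.61 = 5.5145%.
Market value of equity E = 171.46 × 38.2m = 6549.772m.
Total capital V = 6549.772 + 869.7 + 12041 = 19460.472.
Equity: weight = 6549.772/19460.472 = 0.3366; cost = 12.9128%.
Preferred: weight = 869.7/19460.472 = 0.0447; cost = 5.5145%.
Debentures: weight = 12041/19460.472 = 0.6187; after-tax cost = 7.92% × (1 − 29.9%) = 5.5519%.
WACC = 0.3366 × 12.9128% + 0.0447 × 5.5145% + 0.6187 × 5.5519% = 8.0277%.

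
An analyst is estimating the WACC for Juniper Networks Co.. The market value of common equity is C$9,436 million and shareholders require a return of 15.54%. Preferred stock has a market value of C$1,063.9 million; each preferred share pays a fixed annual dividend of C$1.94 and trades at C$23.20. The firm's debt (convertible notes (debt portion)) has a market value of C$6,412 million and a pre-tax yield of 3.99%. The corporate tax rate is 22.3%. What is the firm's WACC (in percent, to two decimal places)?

10.37%

Cost of preferred: Rp = 1.94 / 23.2 = 8.3621%.
Total capital V = 9436 + 1063.9 + 6412 = 16911.9.
Equity: weight = 9436/16911.9 = 0.5580; cost = 15.54%.
Preferred: weight = 1063.9/16911.9 = 0.0629; cost = 8.3621%.
Convertible notes (debt portion): weight = 6412/16911.9 = 0.3791; after-tax cost = 3.99% × (1 − 22.3%) = 3.1002%.
WACC = 0.5580 × 15.5400% + 0.0629 × 8.3621% + 0.3791 × 3.1002% = 10.3720%.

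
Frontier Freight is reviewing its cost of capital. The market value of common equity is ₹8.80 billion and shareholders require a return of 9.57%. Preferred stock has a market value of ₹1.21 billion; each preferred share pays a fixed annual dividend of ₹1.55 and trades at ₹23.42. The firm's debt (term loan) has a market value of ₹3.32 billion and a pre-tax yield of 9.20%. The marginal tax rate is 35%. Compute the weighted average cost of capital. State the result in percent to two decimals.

Cost of preferred: Rp = 1.55 / 23.42 = 6.6183%.
Total capital V = 8.8 + 1.21 + 3.32 = 13.33.
Equity: weight = 8.8/13.33 = 0.6602; cost = 9.57%.
Preferred: weight = 1.21/13.33 = 0.0908; cost = 6.6183%.
Term loan: weight = 3.32/13.33 = 0.2491; after-tax cost = 9.2% × (1 − 35%) = 5.9800%.
WACC = 0.6602 × 9.5700% + 0.0908 × 6.6183% + 0.2491 × 5.9800% = 8.4079%.

8.41%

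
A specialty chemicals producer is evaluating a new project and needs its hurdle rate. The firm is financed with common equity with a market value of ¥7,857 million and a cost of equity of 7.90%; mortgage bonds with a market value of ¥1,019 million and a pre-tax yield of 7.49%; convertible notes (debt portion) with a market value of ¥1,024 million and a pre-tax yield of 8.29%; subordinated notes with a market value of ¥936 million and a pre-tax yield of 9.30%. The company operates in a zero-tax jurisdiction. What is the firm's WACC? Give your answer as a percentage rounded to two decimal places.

Total capital V = 7857 + 1019 + 1024 + 936 = 10836.
Equity: weight = 7857/10836 = 0.7251; cost = 7.9%.
Mortgage bonds: weight = 1019/10836 = 0.0940; after-tax cost = 7.49% × (1 − 0%) = 7.4900%.
Convertible notes (debt portion): weight = 1024/10836 = 0.0945; after-tax cost = 8.29% × (1 − 0%) = 8.2900%.
Subordinated notes: weight = 936/10836 = 0.0864; after-tax cost = 9.3% × (1 − 0%) = 9.3000%.
WACC = 0.7251 × 7.9000% + 0.0940 × 7.4900% + 0.0945 × 8.2900% + 0.0864 × 9.3000% = 8.0192%.

8.02%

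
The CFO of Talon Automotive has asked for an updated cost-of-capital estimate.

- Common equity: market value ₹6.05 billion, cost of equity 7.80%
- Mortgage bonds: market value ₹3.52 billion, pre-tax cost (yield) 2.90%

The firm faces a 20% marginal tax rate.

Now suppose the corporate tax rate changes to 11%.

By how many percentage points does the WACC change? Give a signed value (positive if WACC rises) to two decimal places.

Current WACC:
Total capital V = 6.05 + 3.52 = 9.57.
Equity: weight = 6.05/9.57 = 0.6322; cost = 7.8%.
Mortgage bonds: weight = 3.52/9.57 = 0.3678; after-tax cost = 2.9% × (1 − 20%) = 2.3200%.
WACC = 0.6322 × 7.8000% + 0.3678 × 2.3200% = 5.7844%.
After the change:
Total capital V = 6.05 + 3.52 = 9.57.
Equity: weight = 6.05/9.57 = 0.6322; cost = 7.8%.
Mortgage bonds: weight = 3.52/9.57 = 0.3678; after-tax cost = 2.9% × (1 − 11%) = 2.5810%.
WACC = 0.6322 × 7.8000% + 0.3678 × 2.5810% = 5.8804%.
Change in WACC = 5.8804% − 5.7844% = 0.0960 pp.

+0.10 pp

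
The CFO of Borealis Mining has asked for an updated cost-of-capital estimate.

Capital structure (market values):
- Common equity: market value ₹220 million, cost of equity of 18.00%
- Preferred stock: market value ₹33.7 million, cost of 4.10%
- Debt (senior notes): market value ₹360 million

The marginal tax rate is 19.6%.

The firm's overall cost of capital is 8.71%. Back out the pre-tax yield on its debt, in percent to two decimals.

Total capital V = 220 + 33.7 + 360 = 613.7.
Equity weight = 220/613.7 = 0.3585.
Preferred weight = 33.7/613.7 = 0.0549.
Senior notes weight = 360/613.7 = 0.5866.
Equity contribution = 0.3585 × 18% = 6.4527%.
Preferred contribution = 0.0549 × 4.1% = 0.2251%.
Remaining for debt = 8.71% − 6.6778% = 2.0322%.
Rd × (1 − 19.6%) × 0.5866 = 2.0322%  ⇒  Rd = 4.3089%.

4.31%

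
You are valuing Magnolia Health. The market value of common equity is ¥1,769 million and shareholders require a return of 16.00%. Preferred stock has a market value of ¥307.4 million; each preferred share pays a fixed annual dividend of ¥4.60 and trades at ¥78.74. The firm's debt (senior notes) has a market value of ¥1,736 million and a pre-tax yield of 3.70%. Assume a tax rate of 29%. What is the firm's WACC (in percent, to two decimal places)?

Cost of preferred: Rp = 4.6 / 78.74 = 5.8420%.
Total capital V = 1769 + 307.4 + 1736 = 3812.4.
Equity: weight = 1769/3812.4 = 0.4640; cost = 16%.
Preferred: weight = 307.4/3812.4 = 0.0806; cost = 5.842%.
Senior notes: weight = 1736/3812.4 = 0.4554; after-tax cost = 3.7% × (1 − 29%) = 2.6270%.
WACC = 0.4640 × 16.0000% + 0.0806 × 5.8420% + 0.4554 × 2.6270% = 9.0915%.

9.09%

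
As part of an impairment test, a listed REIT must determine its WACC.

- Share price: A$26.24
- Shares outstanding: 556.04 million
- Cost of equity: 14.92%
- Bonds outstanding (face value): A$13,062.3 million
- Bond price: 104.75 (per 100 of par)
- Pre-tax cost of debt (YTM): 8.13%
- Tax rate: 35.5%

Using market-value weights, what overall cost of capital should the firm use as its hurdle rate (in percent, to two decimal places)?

Market value of equity E = 26.24 × 556.04m = 14590.4896m. Market value of debt D = 13062.3m × 104.75/100 = 13682.75925m.
Total capital V = 14590.4896 + 13682.75925 = 28273.24885.
Equity: weight = 14590.4896/28273.24885 = 0.5161; cost = 14.92%.
Bonds outstanding: weight = 13682.75925/28273.24885 = 0.4839; after-tax cost = 8.13% × (1 − 35.5%) = 5.2439%.
WACC = 0.5161 × 14.9200% + 0.4839 × 5.2439% = 10.2373%.

10.24%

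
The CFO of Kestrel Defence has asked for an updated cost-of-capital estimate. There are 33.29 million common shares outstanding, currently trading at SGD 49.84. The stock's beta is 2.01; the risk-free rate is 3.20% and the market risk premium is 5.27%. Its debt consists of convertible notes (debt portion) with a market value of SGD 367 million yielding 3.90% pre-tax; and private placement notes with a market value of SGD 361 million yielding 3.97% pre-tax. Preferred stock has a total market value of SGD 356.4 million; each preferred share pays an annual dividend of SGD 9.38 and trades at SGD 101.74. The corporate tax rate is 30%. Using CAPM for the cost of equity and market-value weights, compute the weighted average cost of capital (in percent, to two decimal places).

Cost of equity via CAPM: Re = 3.2% + 2.01 × 5.27% = 13.7927%.
Cost of preferred: Rp = 9.38 / 101.74 = 9.2196%.
Market value of equity E = 49.84 × 33.29m = 1659.1736m.
Total capital V = 1659.1736 + 356.4 + 367 + 361 = 2743.5736.
Equity: weight = 1659.1736/2743.5736 = 0.6047; cost = 13.7927%.
Preferred: weight = 356.4/2743.5736 = 0.1299; cost = 9.2196%.
Convertible notes (debt portion): weight = 367/2743.5736 = 0.1338; after-tax cost = 3.9% × (1 − 30%) = 2.7300%.
Private placement notes: weight = 361/2743.5736 = 0.1316; after-tax cost = 3.97% × (1 − 30%) = 2.7790%.
WACC = 0.6047 × 13.7927% + 0.1299 × 9.2196% + 0.1338 × 2.7300% + 0.1316 × 2.7790% = 10.2696%.

10.27%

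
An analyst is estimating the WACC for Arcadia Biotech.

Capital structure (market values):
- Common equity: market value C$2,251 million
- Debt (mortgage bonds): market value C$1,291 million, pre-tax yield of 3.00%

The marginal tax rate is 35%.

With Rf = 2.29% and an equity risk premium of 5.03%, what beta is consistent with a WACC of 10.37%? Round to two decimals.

Total capital V = 2251 + 1291 = 3542.
Equity weight = 2251/3542 = 0.6355.
Mortgage bonds weight = 1291/3542 = 0.3645.
Debt contribution = 0.3645 × 3% × (1 − 35%) = 0.7107%.
Required equity contribution = 10.37% − 0.7107% = 9.6593%  ⇒  Re = 15.1991%.
CAPM: 15.1991% = 2.29% + β × 5.03%  ⇒  β = 2.5664.

2.57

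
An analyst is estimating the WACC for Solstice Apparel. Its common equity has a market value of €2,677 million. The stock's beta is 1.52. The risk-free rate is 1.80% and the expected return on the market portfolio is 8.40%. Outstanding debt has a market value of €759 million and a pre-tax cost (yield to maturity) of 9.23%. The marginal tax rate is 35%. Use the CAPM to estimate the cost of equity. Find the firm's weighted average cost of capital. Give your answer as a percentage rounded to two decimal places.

10.54%

Market risk premium = 8.4% − 1.8% = 6.6%.
Cost of equity via CAPM: Re = 1.8% + 1.52 × 6.6% = 11.8320%.
Total capital V = 2677 + 759 = 3436.
Equity: weight = 2677/3436 = 0.7791; cost = 11.832%.
Debt: weight = 759/3436 = 0.2209; after-tax cost = 9.23% × (1 − 35%) = 5.9995%.
WACC = 0.7791 × 11.8320% + 0.2209 × 5.9995% = 10.5436%.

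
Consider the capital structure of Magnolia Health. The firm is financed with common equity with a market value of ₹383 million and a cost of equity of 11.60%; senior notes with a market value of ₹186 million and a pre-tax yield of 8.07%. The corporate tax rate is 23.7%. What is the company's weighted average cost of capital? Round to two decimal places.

9.82%

Total capital V = 383 + 186 = 569.
Equity: weight = 383/569 = 0.6731; cost = 11.6%.
Senior notes: weight = 186/569 = 0.3269; after-tax cost = 8.07% × (1 − 23.7%) = 6.1574%.
WACC = 0.6731 × 11.6000% + 0.3269 × 6.1574% = 9.8209%.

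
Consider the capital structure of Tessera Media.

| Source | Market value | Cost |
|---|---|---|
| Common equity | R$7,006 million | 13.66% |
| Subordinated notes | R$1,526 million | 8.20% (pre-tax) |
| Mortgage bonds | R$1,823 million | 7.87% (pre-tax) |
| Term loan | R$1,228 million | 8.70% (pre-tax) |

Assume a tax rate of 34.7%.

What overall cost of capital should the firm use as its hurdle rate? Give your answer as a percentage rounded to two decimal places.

Total capital V = 7006 + 1526 + 1823 + 1228 = 11583.
Equity: weight = 7006/11583 = 0.6049; cost = 13.66%.
Subordinated notes: weight = 1526/11583 = 0.1317; after-tax cost = 8.2% × (1 − 34.7%) = 5.3546%.
Mortgage bonds: weight = 1823/11583 = 0.1574; after-tax cost = 7.87% × (1 − 34.7%) = 5.1391%.
Term loan: weight = 1228/11583 = 0.1060; after-tax cost = 8.7% × (1 − 34.7%) = 5.6811%.
WACC = 0.6049 × 13.6600% + 0.1317 × 5.3546% + 0.1574 × 5.1391% + 0.1060 × 5.6811% = 10.3788%.

10.38%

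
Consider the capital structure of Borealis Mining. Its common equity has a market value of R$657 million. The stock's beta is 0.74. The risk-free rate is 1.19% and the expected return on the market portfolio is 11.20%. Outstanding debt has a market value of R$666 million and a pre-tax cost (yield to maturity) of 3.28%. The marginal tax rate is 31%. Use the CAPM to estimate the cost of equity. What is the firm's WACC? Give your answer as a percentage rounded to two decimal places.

Market risk premium = 11.2% − 1.19% = 10.01%.
Cost of equity via CAPM: Re = 1.19% + 0.74 × 10.01% = 8.5974%.
Total capital V = 657 + 666 = 1323.
Equity: weight = 657/1323 = 0.4966; cost = 8.5974%.
Debt: weight = 666/1323 = 0.5034; after-tax cost = 3.28% × (1 − 31%) = 2.2632%.
WACC = 0.4966 × 8.5974% + 0.5034 × 2.2632% = 5.4088%.

5.41%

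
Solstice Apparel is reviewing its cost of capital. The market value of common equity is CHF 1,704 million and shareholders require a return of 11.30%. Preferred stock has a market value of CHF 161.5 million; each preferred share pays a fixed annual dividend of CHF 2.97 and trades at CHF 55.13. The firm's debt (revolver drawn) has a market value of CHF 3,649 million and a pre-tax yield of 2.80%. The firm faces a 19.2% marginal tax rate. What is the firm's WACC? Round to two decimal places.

5.15%

Cost of preferred: Rp = 2.97 / 55.13 = 5.3873%.
Total capital V = 1704 + 161.5 + 3649 = 5514.5.
Equity: weight = 1704/5514.5 = 0.3090; cost = 11.3%.
Preferred: weight = 161.5/5514.5 = 0.0293; cost = 5.3873%.
Revolver drawn: weight = 3649/5514.5 = 0.6617; after-tax cost = 2.8% × (1 − 19.2%) = 2.2624%.
WACC = 0.3090 × 11.3000% + 0.0293 × 5.3873% + 0.6617 × 2.2624% = 5.1466%.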